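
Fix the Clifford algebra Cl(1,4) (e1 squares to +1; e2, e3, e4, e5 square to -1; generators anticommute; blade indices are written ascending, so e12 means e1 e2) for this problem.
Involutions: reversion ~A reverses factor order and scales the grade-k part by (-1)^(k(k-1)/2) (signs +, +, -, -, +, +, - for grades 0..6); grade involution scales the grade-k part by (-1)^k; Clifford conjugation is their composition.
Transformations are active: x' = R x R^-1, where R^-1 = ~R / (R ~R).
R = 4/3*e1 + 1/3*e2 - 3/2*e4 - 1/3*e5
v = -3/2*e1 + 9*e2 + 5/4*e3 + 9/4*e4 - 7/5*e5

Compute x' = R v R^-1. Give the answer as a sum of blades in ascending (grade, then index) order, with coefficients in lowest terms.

~R = 4/3*e1 + 1/3*e2 - 3/2*e4 - 1/3*e5, and R ~R = -25/36, so R^-1 = ~R / (-25/36).
R v = -251/120 + 25/2*e12 + 5/3*e13 + 3/4*e14 - 71/30*e15 + 5/12*e23 + 57/4*e24 + 38/15*e25 + 15/8*e34 + 5/12*e35 + 57/20*e45
Answer: 2383/250*e1 - 874/125*e2 - 5/4*e3 - 5643/500*e4 - 76/125*e5


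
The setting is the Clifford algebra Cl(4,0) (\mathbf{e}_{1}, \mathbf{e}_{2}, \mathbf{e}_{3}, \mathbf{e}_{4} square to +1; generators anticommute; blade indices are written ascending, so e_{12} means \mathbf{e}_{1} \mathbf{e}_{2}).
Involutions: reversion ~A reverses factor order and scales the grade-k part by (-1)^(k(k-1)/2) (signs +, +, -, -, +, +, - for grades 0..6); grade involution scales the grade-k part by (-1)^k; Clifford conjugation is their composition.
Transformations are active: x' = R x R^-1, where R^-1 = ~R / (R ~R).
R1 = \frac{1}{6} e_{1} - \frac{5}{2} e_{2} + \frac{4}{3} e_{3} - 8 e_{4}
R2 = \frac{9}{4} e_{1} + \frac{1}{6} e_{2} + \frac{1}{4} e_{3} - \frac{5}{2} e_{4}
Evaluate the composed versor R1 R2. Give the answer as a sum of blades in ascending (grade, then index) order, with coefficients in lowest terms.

Distribute over the terms of R1 (each basis-blade product reordered to ascending indices, repeated generators contracted through their squares):
(\frac{1}{6} e_{1}) R2 = \frac{3}{8} + \frac{1}{36} e_{12} + \frac{1}{24} e_{13} - \frac{5}{12} e_{14}
(-\frac{5}{2} e_{2}) R2 = -\frac{5}{12} + \frac{45}{8} e_{12} - \frac{5}{8} e_{23} + \frac{25}{4} e_{24}
(\frac{4}{3} e_{3}) R2 = \frac{1}{3} - 3 e_{13} - \frac{2}{9} e_{23} - \frac{10}{3} e_{34}
(-8 e_{4}) R2 = 20 + 18 e_{14} + \frac{4}{3} e_{24} + 2 e_{34}
Summing the partial products and collecting blades:
Answer: \frac{487}{24} + \frac{407}{72} e_{12} - \frac{71}{24} e_{13} + \frac{211}{12} e_{14} - \frac{61}{72} e_{23} + \frac{91}{12} e_{24} - \frac{4}{3} e_{34}


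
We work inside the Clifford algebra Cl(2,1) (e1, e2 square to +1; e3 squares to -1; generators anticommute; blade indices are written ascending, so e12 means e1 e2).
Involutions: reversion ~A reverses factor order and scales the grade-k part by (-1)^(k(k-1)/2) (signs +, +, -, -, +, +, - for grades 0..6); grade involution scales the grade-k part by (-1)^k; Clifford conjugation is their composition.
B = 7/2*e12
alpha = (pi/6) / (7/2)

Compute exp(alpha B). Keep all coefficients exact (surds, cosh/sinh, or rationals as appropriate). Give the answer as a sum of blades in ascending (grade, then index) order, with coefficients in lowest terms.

B^2 = (7/2)^2*(e12)^2 = 49/4*(-1) = -49/4 (a basis 2-blade squares to minus the product of its generators' squares).
B^2 = -49/4 — circular case — the even/odd split gives cos and sin: l = 7/2, alpha*l = pi/6, so exp(alpha B) = cos(pi/6) + (sin(pi/6)/(7/2))*B = sqrt(3)/2 + (1/7)*B.
Answer: sqrt(3)/2 + 1/2*e12


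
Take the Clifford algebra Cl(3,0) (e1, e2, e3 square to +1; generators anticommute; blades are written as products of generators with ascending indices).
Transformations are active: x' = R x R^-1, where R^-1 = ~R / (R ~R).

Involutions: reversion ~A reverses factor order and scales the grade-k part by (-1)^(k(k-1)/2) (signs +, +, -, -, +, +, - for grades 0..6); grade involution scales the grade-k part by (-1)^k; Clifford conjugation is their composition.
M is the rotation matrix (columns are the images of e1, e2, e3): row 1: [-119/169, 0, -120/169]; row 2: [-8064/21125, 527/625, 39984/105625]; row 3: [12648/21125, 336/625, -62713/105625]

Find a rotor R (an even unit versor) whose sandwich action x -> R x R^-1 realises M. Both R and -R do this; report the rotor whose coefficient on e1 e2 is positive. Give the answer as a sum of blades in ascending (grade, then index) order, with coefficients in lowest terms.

Method: write R = a + b12*e1 e2 + b13*e1 e3 + b23*e2 e3 with a^2 + b12^2 + b13^2 + b23^2 = 1 (so R^-1 = ~R). Expanding the columns R e_j ~R gives tr M = 4a^2 - 1 and, from the antisymmetric part, M21 - M12 = -4a*b12, M13 - M31 = 4a*b13, M32 - M23 = -4a*b23.
Here tr M = -1921/4225, so a^2 = (1 + tr M)/4 = 576/4225 and a = ±24/65. Taking a = 24/65: M21 - M12 = -8064/21125, M13 - M31 = -27648/21125, M32 - M23 = 672/4225, giving b12 = 84/325, b13 = -288/325, b23 = -7/65, i.e. R = 24/65 + 84/325*e1 e2 - 288/325*e1 e3 - 7/65*e2 e3.
Its e1 e2 coefficient is already positive.
Answer: 24/65 + 84/325*e1 e2 - 288/325*e1 e3 - 7/65*e2 e3. Key observation: the double cover Spin(3) -> SO(3) sends R and -R to the same matrix (trace -1921/4225 here), so the stated sign of the e1 e2 coefficient is what selects one sheet.


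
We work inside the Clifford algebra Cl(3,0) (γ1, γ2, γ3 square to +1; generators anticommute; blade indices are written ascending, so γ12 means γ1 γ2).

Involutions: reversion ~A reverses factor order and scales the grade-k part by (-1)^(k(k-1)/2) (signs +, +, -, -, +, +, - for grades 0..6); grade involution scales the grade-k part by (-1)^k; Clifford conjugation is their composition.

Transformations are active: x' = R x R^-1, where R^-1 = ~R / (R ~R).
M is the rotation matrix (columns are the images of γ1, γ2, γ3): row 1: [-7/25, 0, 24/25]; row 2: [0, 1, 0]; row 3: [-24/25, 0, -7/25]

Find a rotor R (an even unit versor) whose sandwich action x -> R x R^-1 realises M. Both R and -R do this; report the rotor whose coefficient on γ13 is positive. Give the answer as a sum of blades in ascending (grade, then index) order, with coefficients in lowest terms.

Method: write R = a + b12*γ12 + b13*γ13 + b23*γ23 with a^2 + b12^2 + b13^2 + b23^2 = 1 (so R^-1 = ~R). Expanding the columns R e_j ~R gives tr M = 4a^2 - 1 and, from the antisymmetric part, M21 - M12 = -4a*b12, M13 - M31 = 4a*b13, M32 - M23 = -4a*b23.
Here tr M = 11/25, so a^2 = (1 + tr M)/4 = 9/25 and a = ±3/5. Taking a = 3/5: M21 - M12 = 0, M13 - M31 = 48/25, M32 - M23 = 0, giving b12 = 0, b13 = 4/5, b23 = 0, i.e. R = 3/5 + 4/5*γ13.
Its γ13 coefficient is already positive.
Answer: 3/5 + 4/5*γ13. Uniqueness: Spin(3) -> SO(3) maps R and -R to the same rotation of trace 11/25; fixing the sign of the γ13 coefficient removes the ambiguity.


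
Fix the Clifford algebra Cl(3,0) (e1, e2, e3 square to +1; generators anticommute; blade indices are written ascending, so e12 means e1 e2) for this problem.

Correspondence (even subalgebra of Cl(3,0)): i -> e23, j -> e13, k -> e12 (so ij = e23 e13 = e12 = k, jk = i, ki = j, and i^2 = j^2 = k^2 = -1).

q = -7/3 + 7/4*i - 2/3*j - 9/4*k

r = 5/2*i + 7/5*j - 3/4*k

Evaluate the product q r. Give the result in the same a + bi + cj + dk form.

In blades: q = -7/3 - 9/4*e12 - 2/3*e13 + 7/4*e23, r = -3/4*e12 + 7/5*e13 + 5/2*e23.
Distribute q over r term by term (generator squares from the signature, products reordered to ascending indices): (-7/3)*r = 7/4*e12 - 49/15*e13 - 35/6*e23; (-9/4*e12)*r = -27/16 - 45/8*e13 + 63/20*e23; (-2/3*e13)*r = 14/15 + 5/3*e12 + 1/2*e23; (7/4*e23)*r = -35/8 + 49/20*e12 + 21/16*e13.
Sum: -1231/240 + 88/15*e12 - 1819/240*e13 - 131/60*e23; translating back through the correspondence:
Answer: -1231/240 - 131/60*i - 1819/240*j + 88/15*k


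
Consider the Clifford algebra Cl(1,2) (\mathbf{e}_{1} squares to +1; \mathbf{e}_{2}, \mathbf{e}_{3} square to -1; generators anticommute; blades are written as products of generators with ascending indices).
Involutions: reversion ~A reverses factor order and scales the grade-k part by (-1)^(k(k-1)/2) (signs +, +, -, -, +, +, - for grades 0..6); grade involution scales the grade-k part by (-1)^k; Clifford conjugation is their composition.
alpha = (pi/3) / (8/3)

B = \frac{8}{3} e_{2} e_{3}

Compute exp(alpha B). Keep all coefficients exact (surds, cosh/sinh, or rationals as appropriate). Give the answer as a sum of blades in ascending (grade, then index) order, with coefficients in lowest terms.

B^2 = (\frac{8}{3})^2*(e_{2} e_{3})^2 = \frac{64}{9}*(-1) = -\frac{64}{9} (a basis 2-blade squares to minus the product of its generators' squares).
B^2 = -\frac{64}{9} — since the square is negative, the closed form is circular: l = \frac{8}{3}, alpha*l = \frac{\pi}{3}, so exp(alpha B) = cos(\frac{\pi}{3}) + (sin(\frac{\pi}{3})/(\frac{8}{3}))*B = \frac{1}{2} + (\frac{3 \sqrt{3}}{16})*B.
Answer: \frac{1}{2} + \frac{\sqrt{3}}{2} e_{2} e_{3}


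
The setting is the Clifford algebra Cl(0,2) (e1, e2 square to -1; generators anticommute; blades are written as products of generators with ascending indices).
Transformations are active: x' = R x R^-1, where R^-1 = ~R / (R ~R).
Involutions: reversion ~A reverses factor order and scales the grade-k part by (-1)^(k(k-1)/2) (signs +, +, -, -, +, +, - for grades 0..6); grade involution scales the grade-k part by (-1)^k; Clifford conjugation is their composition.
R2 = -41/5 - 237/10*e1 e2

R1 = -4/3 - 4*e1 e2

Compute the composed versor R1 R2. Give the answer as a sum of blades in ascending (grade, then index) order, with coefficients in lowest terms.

Distribute over the terms of R1 (each basis-blade product reordered to ascending indices, repeated generators contracted through their squares):
(-4/3) R2 = 164/15 + 158/5*e1 e2
(-4*e1 e2) R2 = -474/5 + 164/5*e1 e2
Summing the partial products and collecting blades:
Answer: -1258/15 + 322/5*e1 e2


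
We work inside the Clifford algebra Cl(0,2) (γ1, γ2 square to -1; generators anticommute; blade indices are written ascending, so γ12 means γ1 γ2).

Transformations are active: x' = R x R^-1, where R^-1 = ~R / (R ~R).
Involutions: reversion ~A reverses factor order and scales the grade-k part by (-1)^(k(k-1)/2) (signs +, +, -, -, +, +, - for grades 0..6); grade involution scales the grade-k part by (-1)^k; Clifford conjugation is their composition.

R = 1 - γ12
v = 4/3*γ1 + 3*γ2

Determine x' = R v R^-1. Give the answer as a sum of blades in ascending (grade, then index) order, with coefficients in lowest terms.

~R = 1 + γ12, and R ~R = 2, so R^-1 = ~R / (2).
R v = 13/3*γ1 + 5/3*γ2
Answer: 3*γ1 - 4/3*γ2


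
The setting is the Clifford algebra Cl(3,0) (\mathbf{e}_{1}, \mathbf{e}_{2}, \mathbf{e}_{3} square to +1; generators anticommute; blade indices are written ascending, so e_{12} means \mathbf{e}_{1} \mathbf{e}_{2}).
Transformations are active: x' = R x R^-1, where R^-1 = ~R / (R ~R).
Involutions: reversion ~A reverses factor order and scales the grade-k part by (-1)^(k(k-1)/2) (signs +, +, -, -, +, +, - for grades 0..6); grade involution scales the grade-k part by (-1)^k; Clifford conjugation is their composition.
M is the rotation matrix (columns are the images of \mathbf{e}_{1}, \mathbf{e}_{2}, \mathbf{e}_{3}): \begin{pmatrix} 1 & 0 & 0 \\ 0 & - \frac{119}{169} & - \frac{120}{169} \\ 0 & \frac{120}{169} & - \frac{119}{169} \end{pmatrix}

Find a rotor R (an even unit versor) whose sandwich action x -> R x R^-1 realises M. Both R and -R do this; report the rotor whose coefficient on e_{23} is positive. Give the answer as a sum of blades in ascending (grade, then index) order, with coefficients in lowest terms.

Method: write R = a + b12*e_{12} + b13*e_{13} + b23*e_{23} with a^2 + b12^2 + b13^2 + b23^2 = 1 (so R^-1 = ~R). Expanding the columns R e_j ~R gives tr M = 4a^2 - 1 and, from the antisymmetric part, M21 - M12 = -4a*b12, M13 - M31 = 4a*b13, M32 - M23 = -4a*b23.
Here tr M = -\frac{69}{169}, so a^2 = (1 + tr M)/4 = \frac{25}{169} and a = ±\frac{5}{13}. Taking a = \frac{5}{13}: M21 - M12 = 0, M13 - M31 = 0, M32 - M23 = \frac{240}{169}, giving b12 = 0, b13 = 0, b23 = -\frac{12}{13}, i.e. R = \frac{5}{13} - \frac{12}{13} e_{23}.
Its e_{23} coefficient is negative, so report the other preimage -R.
Answer: -\frac{5}{13} + \frac{12}{13} e_{23}. Recall the cover is two-to-one: with M of trace -\frac{69}{169}, both preimages act alike, and the stated e_{23} sign chooses the sheet.


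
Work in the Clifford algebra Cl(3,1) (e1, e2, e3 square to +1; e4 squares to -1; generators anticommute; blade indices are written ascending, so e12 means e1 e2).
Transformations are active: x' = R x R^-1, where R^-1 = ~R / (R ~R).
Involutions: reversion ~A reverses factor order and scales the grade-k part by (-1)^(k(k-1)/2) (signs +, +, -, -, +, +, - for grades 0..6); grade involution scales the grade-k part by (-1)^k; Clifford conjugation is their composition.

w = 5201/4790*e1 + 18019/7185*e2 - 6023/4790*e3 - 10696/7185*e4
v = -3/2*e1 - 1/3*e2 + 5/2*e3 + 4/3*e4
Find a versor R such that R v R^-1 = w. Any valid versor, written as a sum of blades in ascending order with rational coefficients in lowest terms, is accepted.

Equal squares first: v^2 = w^2 = 41/6. Then v + w = -992/2395*e1 + 5208/2395*e2 + 2976/2395*e3 - 372/2395*e4 is a versor taking v to w, provided it is invertible.
Answer: -992/2395*e1 + 5208/2395*e2 + 2976/2395*e3 - 372/2395*e4


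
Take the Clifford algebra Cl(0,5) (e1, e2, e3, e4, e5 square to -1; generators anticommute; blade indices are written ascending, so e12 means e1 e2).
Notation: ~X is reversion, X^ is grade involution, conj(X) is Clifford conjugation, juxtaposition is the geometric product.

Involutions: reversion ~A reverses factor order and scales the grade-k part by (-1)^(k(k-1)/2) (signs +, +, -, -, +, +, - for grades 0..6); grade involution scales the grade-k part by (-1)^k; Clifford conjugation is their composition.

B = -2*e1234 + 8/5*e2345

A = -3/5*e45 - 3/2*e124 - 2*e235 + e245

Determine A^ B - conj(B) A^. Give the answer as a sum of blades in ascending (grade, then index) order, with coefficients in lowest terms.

first term: 7/5*e3 - 16/5*e4 + 24/25*e23 + 22/5*e135 + 4*e145 + 6/5*e1235
second term: -7/5*e3 + 16/5*e4 + 24/25*e23 + 22/5*e135 + 4*e145 - 6/5*e1235
Answer: 14/5*e3 - 32/5*e4 + 12/5*e1235


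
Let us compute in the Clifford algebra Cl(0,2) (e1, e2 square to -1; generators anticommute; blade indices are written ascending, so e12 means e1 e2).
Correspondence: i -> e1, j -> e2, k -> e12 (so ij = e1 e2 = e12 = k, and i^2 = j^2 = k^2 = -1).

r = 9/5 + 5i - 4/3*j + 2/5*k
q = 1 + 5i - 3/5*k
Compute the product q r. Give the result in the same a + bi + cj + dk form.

In blades: q = 1 + 5*e1 - 3/5*e12, r = 9/5 + 5*e1 - 4/3*e2 + 2/5*e12.
Distribute q over r term by term (generator squares from the signature, products reordered to ascending indices): (1)*r = 9/5 + 5*e1 - 4/3*e2 + 2/5*e12; (5*e1)*r = -25 + 9*e1 - 2*e2 - 20/3*e12; (-3/5*e12)*r = 6/25 - 4/5*e1 - 3*e2 - 27/25*e12.
Sum: -574/25 + 66/5*e1 - 19/3*e2 - 551/75*e12; translating back through the correspondence:
Answer: -574/25 + 66/5*i - 19/3*j - 551/75*k


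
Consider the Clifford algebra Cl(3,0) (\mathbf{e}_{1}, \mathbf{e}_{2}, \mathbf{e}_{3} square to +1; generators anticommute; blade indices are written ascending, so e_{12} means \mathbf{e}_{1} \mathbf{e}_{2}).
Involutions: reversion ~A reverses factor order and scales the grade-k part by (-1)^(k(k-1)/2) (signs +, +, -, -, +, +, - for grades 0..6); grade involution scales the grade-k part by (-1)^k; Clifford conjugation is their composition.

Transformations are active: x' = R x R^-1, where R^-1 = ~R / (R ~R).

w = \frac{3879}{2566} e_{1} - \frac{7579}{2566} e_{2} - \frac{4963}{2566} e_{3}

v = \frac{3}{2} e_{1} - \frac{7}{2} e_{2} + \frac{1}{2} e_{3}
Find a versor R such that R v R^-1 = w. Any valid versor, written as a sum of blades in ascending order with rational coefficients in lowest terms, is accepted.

Take R = v + w = \frac{3864}{1283} e_{1} - \frac{8280}{1283} e_{2} - \frac{1840}{1283} e_{3}. Because q(v) = q(w) = \frac{59}{4}, conjugation by R sends v exactly to w.
Answer: \frac{3864}{1283} e_{1} - \frac{8280}{1283} e_{2} - \frac{1840}{1283} e_{3}


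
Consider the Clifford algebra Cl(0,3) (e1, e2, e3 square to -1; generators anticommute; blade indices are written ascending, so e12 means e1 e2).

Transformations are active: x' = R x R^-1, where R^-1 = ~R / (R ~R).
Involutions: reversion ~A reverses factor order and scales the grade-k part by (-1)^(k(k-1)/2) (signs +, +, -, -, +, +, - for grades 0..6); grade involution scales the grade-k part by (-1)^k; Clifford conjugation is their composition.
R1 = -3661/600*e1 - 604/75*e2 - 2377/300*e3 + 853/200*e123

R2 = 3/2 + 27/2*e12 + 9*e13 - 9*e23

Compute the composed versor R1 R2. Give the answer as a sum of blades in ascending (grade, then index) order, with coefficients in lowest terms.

Distribute over the terms of R1 (each basis-blade product reordered to ascending indices, repeated generators contracted through their squares):
(-3661/600*e1) R2 = -3661/400*e1 + 32949/400*e2 + 10983/200*e3 + 10983/200*e123
(-604/75*e2) R2 = -2718/25*e1 - 302/25*e2 - 1812/25*e3 + 1812/25*e123
(-2377/300*e3) R2 = -7131/100*e1 + 7131/100*e2 - 2377/200*e3 - 21393/200*e123
(853/200*e123) R2 = 7677/200*e1 + 7677/200*e2 - 23031/400*e3 + 2559/400*e123
Summing the partial products and collecting blades:
Answer: -60319/400*e1 + 14399/80*e2 - 34811/400*e3 + 10731/400*e123


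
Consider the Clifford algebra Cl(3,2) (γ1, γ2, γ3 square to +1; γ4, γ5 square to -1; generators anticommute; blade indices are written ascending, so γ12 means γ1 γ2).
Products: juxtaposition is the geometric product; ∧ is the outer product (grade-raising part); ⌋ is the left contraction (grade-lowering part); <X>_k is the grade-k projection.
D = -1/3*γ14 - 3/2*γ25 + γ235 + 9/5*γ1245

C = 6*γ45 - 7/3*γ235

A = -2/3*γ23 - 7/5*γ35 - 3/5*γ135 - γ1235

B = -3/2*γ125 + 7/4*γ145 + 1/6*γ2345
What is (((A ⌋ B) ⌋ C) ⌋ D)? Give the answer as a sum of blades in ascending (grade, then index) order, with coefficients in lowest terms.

step 1: 7/30*γ24 + 1/9*γ45
step 2: -2/3
step 3: 2/9*γ14 + γ25 - 2/3*γ235 - 6/5*γ1245
Answer: 2/9*γ14 + γ25 - 2/3*γ235 - 6/5*γ1245


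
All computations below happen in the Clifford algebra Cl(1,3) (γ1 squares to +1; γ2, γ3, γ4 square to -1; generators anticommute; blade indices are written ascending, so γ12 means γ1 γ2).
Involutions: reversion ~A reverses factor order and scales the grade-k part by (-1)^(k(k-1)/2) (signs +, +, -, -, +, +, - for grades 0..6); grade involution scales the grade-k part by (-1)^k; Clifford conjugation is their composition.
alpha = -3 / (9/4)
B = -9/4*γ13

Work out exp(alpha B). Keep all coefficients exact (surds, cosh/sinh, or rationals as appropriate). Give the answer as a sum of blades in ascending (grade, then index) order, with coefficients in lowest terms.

B^2 = (-9/4)^2*(γ13)^2 = 81/16*(+1) = 81/16 (a basis 2-blade squares to minus the product of its generators' squares).
B^2 = 81/16 — the series telescopes hyperbolically here: l = 9/4, alpha*l = -3, so exp(alpha B) = cosh(-3) + (sinh(-3)/(9/4))*B = cosh(3) + (-4*sinh(3)/9)*B.
Answer: cosh(3) + sinh(3)*γ13


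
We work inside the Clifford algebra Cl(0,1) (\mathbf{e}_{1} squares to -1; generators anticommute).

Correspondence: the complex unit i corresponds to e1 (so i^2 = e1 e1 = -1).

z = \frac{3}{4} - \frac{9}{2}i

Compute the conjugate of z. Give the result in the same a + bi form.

In blades: z = \frac{3}{4} - \frac{9}{2} e_{1}.
Conjugation here is Clifford conjugation: the scalar is fixed and the grade-1 and grade-2 blades all flip sign, giving \frac{3}{4} + \frac{9}{2} e_{1}; translating back:
Answer: \frac{3}{4} + \frac{9}{2}i


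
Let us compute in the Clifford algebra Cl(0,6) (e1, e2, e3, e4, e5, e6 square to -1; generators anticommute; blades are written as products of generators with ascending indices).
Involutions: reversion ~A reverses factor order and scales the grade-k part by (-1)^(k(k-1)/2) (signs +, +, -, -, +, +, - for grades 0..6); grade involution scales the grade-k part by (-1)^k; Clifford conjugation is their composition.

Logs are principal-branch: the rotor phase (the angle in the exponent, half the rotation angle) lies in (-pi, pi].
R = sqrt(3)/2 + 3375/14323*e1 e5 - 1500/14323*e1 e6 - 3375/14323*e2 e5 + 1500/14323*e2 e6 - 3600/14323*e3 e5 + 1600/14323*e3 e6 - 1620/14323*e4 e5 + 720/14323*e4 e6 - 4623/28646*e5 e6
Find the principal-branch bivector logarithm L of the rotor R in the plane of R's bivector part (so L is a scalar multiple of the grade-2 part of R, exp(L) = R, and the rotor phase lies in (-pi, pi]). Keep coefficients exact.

The scalar part of R is sqrt(3)/2, which fixes the principal-branch rotor phase; the unit plane is then the bivector part divided by the sine of that phase, and L is that plane scaled by the phase.
Concretely: cos(phase) = sqrt(3)/2 gives phase = ±pi/6, and since phase/sin(phase) is even the sign is immaterial: L = (phase/sin(phase)) * <R>_2 = (pi/3) * <R>_2.
Answer: 1125*pi/14323*e1 e5 - 500*pi/14323*e1 e6 - 1125*pi/14323*e2 e5 + 500*pi/14323*e2 e6 - 1200*pi/14323*e3 e5 + 1600*pi/42969*e3 e6 - 540*pi/14323*e4 e5 + 240*pi/14323*e4 e6 - 1541*pi/28646*e5 e6


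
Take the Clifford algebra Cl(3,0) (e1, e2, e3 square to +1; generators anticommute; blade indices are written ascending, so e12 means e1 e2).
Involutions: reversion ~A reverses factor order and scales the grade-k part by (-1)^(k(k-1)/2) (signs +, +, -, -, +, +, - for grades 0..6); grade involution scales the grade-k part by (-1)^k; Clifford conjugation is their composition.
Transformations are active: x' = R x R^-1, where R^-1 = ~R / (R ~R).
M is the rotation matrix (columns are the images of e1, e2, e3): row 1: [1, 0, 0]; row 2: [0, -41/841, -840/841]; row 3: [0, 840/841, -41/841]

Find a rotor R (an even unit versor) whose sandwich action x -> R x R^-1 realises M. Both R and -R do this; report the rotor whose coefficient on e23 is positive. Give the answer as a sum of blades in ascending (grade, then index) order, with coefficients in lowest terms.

Method: write R = a + b12*e12 + b13*e13 + b23*e23 with a^2 + b12^2 + b13^2 + b23^2 = 1 (so R^-1 = ~R). Expanding the columns R e_j ~R gives tr M = 4a^2 - 1 and, from the antisymmetric part, M21 - M12 = -4a*b12, M13 - M31 = 4a*b13, M32 - M23 = -4a*b23.
Here tr M = 759/841, so a^2 = (1 + tr M)/4 = 400/841 and a = ±20/29. Taking a = 20/29: M21 - M12 = 0, M13 - M31 = 0, M32 - M23 = 1680/841, giving b12 = 0, b13 = 0, b23 = -21/29, i.e. R = 20/29 - 21/29*e23.
Its e23 coefficient is negative, so report the other preimage -R.
Answer: -20/29 + 21/29*e23. Note: both R and -R realise this M (trace 759/841); the covering map identifies them, and the e23-coefficient sign is the tie-breaker.


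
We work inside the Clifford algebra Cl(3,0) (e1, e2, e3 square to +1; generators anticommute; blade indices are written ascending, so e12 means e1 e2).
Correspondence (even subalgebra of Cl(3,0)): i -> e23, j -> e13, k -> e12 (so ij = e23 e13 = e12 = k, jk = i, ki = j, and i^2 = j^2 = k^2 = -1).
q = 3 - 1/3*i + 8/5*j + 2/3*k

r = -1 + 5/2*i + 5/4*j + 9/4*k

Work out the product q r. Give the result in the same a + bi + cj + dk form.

In blades: q = 3 + 2/3*e12 + 8/5*e13 - 1/3*e23, r = -1 + 9/4*e12 + 5/4*e13 + 5/2*e23.
Distribute q over r term by term (generator squares from the signature, products reordered to ascending indices): (3)*r = -3 + 27/4*e12 + 15/4*e13 + 15/2*e23; (2/3*e12)*r = -3/2 - 2/3*e12 + 5/3*e13 - 5/6*e23; (8/5*e13)*r = -2 - 4*e12 - 8/5*e13 + 18/5*e23; (-1/3*e23)*r = 5/6 - 5/12*e12 + 3/4*e13 + 1/3*e23.
Sum: -17/3 + 5/3*e12 + 137/30*e13 + 53/5*e23; translating back through the correspondence:
Answer: -17/3 + 53/5*i + 137/30*j + 5/3*k


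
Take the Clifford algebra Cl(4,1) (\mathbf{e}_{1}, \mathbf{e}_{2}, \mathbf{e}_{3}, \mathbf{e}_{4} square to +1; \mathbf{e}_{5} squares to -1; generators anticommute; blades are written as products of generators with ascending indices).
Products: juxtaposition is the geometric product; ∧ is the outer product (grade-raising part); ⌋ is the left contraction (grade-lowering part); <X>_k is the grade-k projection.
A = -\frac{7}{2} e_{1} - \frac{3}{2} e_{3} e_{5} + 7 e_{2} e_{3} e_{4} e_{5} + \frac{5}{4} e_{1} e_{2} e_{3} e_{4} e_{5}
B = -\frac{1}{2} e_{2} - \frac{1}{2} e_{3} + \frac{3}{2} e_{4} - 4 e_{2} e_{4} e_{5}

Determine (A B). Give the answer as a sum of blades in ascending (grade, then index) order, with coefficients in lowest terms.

step 1: 28 e_{3} - \frac{3}{4} e_{5} + \frac{7}{4} e_{1} e_{2} + \frac{27}{4} e_{1} e_{3} - \frac{21}{4} e_{1} e_{4} + 6 e_{2} e_{3} e_{4} - \frac{39}{4} e_{2} e_{3} e_{5} - \frac{7}{2} e_{2} e_{4} e_{5} + \frac{23}{4} e_{3} e_{4} e_{5} - \frac{15}{8} e_{1} e_{2} e_{3} e_{5} + \frac{107}{8} e_{1} e_{2} e_{4} e_{5} + \frac{5}{8} e_{1} e_{3} e_{4} e_{5}
Answer: 28 e_{3} - \frac{3}{4} e_{5} + \frac{7}{4} e_{1} e_{2} + \frac{27}{4} e_{1} e_{3} - \frac{21}{4} e_{1} e_{4} + 6 e_{2} e_{3} e_{4} - \frac{39}{4} e_{2} e_{3} e_{5} - \frac{7}{2} e_{2} e_{4} e_{5} + \frac{23}{4} e_{3} e_{4} e_{5} - \frac{15}{8} e_{1} e_{2} e_{3} e_{5} + \frac{107}{8} e_{1} e_{2} e_{4} e_{5} + \frac{5}{8} e_{1} e_{3} e_{4} e_{5}


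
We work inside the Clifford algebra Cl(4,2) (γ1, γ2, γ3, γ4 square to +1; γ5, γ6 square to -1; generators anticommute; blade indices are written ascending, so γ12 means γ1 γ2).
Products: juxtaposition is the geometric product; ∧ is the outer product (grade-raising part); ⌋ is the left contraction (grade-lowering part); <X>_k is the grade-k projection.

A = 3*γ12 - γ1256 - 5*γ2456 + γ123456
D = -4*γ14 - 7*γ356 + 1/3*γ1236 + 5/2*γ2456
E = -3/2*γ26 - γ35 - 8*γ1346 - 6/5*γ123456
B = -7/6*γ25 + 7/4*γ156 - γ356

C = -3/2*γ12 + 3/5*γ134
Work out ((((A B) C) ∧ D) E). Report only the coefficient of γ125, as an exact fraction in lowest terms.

step 1: -7/4*γ2 - 7/2*γ15 + 7/6*γ16 - 35/6*γ46 - γ123 + 31/4*γ124 + 27/4*γ234 - 21/4*γ256 - 7/6*γ1346 - 3*γ12356
step 2: -21/8*γ1 - 3/2*γ3 + 93/8*γ4 - 7/10*γ6 + 81/20*γ12 - 93/20*γ23 - 3/5*γ24 + 21/4*γ25 - 7/4*γ26 + 81/8*γ134 + 7/2*γ136 - 63/8*γ156 + 21/10*γ345 - 7/10*γ346 - 9/2*γ356 + 21/20*γ1234 + 35/4*γ1246 + 7/4*γ2346 - 9/5*γ2456 + 63/20*γ123456
step 3: -6*γ134 + 14/5*γ146 + 93/5*γ1234 + 21*γ1245 - 7*γ1246 + 147/8*γ1356 + 651/8*γ3456 - 31/8*γ12346 - 567/20*γ12356 - 105/16*γ12456 - 18*γ13456 - 9/20*γ23456
step 4: -27/50*γ1 + 263/5*γ2 - 1211/40*γ3 + 1701/50*γ4 + 2973/20*γ5 - 48*γ6 - 1953/20*γ12 - 21/2*γ14 - 651*γ15 - 147/8*γ16 - 56*γ23 + 441/20*γ24 - 744/5*γ26 + 42/5*γ35 + 126/5*γ36 - 147*γ45 + 651/8*γ46 - 558/25*γ56 + 21/5*γ124 - 18/5*γ125 + 567/20*γ126 + 93/16*γ134 + 1701/40*γ135 + 123/32*γ145 - 18*γ146 + 2793/50*γ235 - 1134/5*γ245 - 9/20*γ246 - 36/5*γ256 - 27/40*γ345 + 21*γ1234 - 441/16*γ1235 + 93/5*γ1245 - 279/10*γ1346 - 63/2*γ1456 + 1953/16*γ2345 - 168*γ2356 - 27*γ12345 + 39/16*γ12346 - 31/8*γ12456 + 14/5*γ13456 - 7*γ123456
Answer: -18/5


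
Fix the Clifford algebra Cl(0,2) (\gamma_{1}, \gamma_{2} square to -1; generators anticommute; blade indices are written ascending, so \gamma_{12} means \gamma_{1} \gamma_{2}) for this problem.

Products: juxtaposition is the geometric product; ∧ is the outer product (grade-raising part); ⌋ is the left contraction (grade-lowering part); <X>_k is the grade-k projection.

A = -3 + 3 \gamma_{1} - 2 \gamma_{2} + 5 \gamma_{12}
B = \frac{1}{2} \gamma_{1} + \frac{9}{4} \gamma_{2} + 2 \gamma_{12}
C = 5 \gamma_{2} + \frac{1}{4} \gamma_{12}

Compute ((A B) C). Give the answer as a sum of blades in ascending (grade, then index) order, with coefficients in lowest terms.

step 1: -7 - \frac{67}{4} \gamma_{1} - \frac{41}{4} \gamma_{2} + \frac{7}{4} \gamma_{12}
step 2: \frac{813}{16} - \frac{181}{16} \gamma_{1} - \frac{493}{16} \gamma_{2} - \frac{171}{2} \gamma_{12}
Answer: \frac{813}{16} - \frac{181}{16} \gamma_{1} - \frac{493}{16} \gamma_{2} - \frac{171}{2} \gamma_{12}


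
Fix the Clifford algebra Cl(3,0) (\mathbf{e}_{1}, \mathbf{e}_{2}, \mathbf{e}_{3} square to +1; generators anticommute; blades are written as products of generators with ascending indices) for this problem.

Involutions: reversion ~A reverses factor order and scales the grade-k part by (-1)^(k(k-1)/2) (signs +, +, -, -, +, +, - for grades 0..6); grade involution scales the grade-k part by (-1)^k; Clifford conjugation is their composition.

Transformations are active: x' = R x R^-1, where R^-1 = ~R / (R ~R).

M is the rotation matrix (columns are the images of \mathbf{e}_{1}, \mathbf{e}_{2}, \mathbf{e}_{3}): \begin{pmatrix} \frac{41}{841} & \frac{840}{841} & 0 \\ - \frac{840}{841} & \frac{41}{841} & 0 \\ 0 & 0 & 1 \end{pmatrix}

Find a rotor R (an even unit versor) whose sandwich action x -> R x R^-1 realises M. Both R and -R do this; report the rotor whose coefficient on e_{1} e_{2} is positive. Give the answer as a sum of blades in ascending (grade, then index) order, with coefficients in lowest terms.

Method: write R = a + b12*e_{1} e_{2} + b13*e_{1} e_{3} + b23*e_{2} e_{3} with a^2 + b12^2 + b13^2 + b23^2 = 1 (so R^-1 = ~R). Expanding the columns R e_j ~R gives tr M = 4a^2 - 1 and, from the antisymmetric part, M21 - M12 = -4a*b12, M13 - M31 = 4a*b13, M32 - M23 = -4a*b23.
Here tr M = \frac{923}{841}, so a^2 = (1 + tr M)/4 = \frac{441}{841} and a = ±\frac{21}{29}. Taking a = \frac{21}{29}: M21 - M12 = -\frac{1680}{841}, M13 - M31 = 0, M32 - M23 = 0, giving b12 = \frac{20}{29}, b13 = 0, b23 = 0, i.e. R = \frac{21}{29} + \frac{20}{29} e_{1} e_{2}.
Its e_{1} e_{2} coefficient is already positive.
Answer: \frac{21}{29} + \frac{20}{29} e_{1} e_{2}. Key observation: the double cover Spin(3) -> SO(3) sends R and -R to the same matrix (trace \frac{923}{841} here), so the stated sign of the e_{1} e_{2} coefficient is what selects one sheet.


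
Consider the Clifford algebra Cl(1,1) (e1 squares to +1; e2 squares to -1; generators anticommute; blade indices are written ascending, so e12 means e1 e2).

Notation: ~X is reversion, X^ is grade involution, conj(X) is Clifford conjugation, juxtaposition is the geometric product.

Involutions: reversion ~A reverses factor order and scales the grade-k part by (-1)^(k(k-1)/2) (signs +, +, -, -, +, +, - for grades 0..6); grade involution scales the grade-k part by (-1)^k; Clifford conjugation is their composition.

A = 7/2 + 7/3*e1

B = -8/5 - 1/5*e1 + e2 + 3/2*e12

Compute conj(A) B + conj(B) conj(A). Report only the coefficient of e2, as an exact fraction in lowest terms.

first term: -77/15 + 91/30*e1 + 35/12*e12
second term: -91/15 + 133/30*e1 - 7*e2 - 91/12*e12
Answer: -7


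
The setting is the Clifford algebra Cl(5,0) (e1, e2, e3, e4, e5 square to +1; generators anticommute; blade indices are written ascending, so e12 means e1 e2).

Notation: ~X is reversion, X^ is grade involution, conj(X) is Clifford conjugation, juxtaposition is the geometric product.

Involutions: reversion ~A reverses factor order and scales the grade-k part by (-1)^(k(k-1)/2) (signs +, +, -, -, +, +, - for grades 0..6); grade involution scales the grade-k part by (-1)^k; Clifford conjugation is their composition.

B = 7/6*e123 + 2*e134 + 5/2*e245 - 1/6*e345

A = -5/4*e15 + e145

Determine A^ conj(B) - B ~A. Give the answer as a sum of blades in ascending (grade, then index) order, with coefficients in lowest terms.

first term: 5/2*e12 - 1/6*e13 + 2*e35 - 25/8*e124 + 5/24*e134 + 35/24*e235 + 5/2*e345 - 7/6*e2345
second term: -5/2*e12 + 1/6*e13 - 2*e35 - 25/8*e124 + 5/24*e134 + 35/24*e235 + 5/2*e345 - 7/6*e2345
Answer: 5*e12 - 1/3*e13 + 4*e35


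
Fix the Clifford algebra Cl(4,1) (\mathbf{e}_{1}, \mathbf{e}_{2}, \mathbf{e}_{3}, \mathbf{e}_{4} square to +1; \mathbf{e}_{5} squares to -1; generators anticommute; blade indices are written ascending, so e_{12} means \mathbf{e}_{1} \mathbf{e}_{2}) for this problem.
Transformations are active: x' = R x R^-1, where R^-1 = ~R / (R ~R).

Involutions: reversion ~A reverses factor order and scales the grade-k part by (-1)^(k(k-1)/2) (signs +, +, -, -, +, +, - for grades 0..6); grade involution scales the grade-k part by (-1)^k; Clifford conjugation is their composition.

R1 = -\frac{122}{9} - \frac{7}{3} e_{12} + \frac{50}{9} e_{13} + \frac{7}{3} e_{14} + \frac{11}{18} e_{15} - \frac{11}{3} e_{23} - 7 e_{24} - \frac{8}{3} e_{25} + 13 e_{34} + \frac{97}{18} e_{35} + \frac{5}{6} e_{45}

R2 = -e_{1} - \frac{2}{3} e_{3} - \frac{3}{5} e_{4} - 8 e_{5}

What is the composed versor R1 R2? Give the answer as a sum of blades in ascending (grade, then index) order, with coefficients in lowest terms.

Distribute over the terms of R2 (each basis-blade product reordered to ascending indices, repeated generators contracted through their squares):
R1 (-e_{1}) = \frac{122}{9} e_{1} - \frac{7}{3} e_{2} + \frac{50}{9} e_{3} + \frac{7}{3} e_{4} + \frac{11}{18} e_{5} + \frac{11}{3} e_{123} + 7 e_{124} + \frac{8}{3} e_{125} - 13 e_{134} - \frac{97}{18} e_{135} - \frac{5}{6} e_{145}
R1 (-\frac{2}{3} e_{3}) = -\frac{100}{27} e_{1} + \frac{22}{9} e_{2} + \frac{244}{27} e_{3} + \frac{26}{3} e_{4} + \frac{97}{27} e_{5} + \frac{14}{9} e_{123} + \frac{14}{9} e_{134} + \frac{11}{27} e_{135} - \frac{14}{3} e_{234} - \frac{16}{9} e_{235} - \frac{5}{9} e_{345}
R1 (-\frac{3}{5} e_{4}) = -\frac{7}{5} e_{1} + \frac{21}{5} e_{2} - \frac{39}{5} e_{3} + \frac{122}{15} e_{4} + \frac{1}{2} e_{5} + \frac{7}{5} e_{124} - \frac{10}{3} e_{134} + \frac{11}{30} e_{145} + \frac{11}{5} e_{234} - \frac{8}{5} e_{245} + \frac{97}{30} e_{345}
R1 (-8 e_{5}) = \frac{44}{9} e_{1} - \frac{64}{3} e_{2} + \frac{388}{9} e_{3} + \frac{20}{3} e_{4} + \frac{976}{9} e_{5} + \frac{56}{3} e_{125} - \frac{400}{9} e_{135} - \frac{56}{3} e_{145} + \frac{88}{3} e_{235} + 56 e_{245} - 104 e_{345}
Summing the partial products and collecting blades:
Answer: \frac{1801}{135} e_{1} - \frac{766}{45} e_{2} + \frac{6737}{135} e_{3} + \frac{129}{5} e_{4} + \frac{3055}{27} e_{5} + \frac{47}{9} e_{123} + \frac{42}{5} e_{124} + \frac{64}{3} e_{125} - \frac{133}{9} e_{134} - \frac{2669}{54} e_{135} - \frac{287}{15} e_{145} - \frac{37}{15} e_{234} + \frac{248}{9} e_{235} + \frac{272}{5} e_{245} - \frac{9119}{90} e_{345}


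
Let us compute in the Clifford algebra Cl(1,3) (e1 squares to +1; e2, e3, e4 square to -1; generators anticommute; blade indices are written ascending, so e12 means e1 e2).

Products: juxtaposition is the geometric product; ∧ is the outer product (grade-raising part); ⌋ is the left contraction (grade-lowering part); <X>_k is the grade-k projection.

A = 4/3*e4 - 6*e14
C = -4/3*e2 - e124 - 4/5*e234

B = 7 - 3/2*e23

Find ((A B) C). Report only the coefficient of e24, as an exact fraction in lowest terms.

step 1: 28/3*e4 - 42*e14 - 2*e234 + 9*e1234
step 2: 8/5 - 36/5*e1 - 42*e2 + 9*e3 + 28/3*e12 - 2*e13 + 112/15*e23 + 112/9*e24 - 8/3*e34 - 168/5*e123 - 56*e124 + 12*e134
Answer: 112/9


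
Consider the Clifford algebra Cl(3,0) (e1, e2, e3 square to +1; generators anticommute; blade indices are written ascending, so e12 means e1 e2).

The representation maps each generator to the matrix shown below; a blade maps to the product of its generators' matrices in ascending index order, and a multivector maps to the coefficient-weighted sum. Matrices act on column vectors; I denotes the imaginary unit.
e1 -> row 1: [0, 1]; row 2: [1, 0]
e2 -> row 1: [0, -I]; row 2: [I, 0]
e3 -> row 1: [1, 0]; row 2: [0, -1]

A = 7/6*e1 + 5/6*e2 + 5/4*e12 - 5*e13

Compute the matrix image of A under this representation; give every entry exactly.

Bivector images (products of the table entries): rho(e12) = rho(e1)rho(e2) = row 1: [I, 0]; row 2: [0, -I]; rho(e13) = rho(e1)rho(e3) = row 1: [0, -1]; row 2: [1, 0].
M = (7/6)*rho(e1) + (5/6)*rho(e2) + (5/4)*rho(e12) + (-5)*rho(e13), summed entrywise:
Answer: row 1: [5*I/4, 37/6 - 5*I/6]; row 2: [-23/6 + 5*I/6, -5*I/4]


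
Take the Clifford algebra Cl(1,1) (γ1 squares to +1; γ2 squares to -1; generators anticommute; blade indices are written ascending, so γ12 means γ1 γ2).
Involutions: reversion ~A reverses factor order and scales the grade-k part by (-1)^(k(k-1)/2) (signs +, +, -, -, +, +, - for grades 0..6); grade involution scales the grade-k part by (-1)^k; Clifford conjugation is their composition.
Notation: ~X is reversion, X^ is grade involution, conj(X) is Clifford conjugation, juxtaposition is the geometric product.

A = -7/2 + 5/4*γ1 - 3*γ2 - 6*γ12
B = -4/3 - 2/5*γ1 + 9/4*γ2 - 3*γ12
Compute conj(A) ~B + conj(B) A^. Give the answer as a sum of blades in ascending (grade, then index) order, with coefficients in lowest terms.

first term: 197/12 - 43/30*γ1 - 529/40*γ2 - 1609/80*γ12
second term: -85/12 + 143/30*γ1 + 209/40*γ2 - 329/80*γ12
Answer: 28/3 + 10/3*γ1 - 8*γ2 - 969/40*γ12


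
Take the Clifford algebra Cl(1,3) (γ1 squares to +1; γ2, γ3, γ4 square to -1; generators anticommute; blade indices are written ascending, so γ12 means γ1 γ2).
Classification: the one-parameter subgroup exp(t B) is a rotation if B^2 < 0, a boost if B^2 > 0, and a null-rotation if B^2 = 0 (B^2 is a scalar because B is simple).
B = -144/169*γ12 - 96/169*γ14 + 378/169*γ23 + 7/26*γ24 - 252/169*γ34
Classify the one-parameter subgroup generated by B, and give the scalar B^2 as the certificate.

B^2 term by term: the squares give (-144/169)^2*(γ12)^2 + (-96/169)^2*(γ14)^2 + (378/169)^2*(γ23)^2 + (7/26)^2*(γ24)^2 + (-252/169)^2*(γ34)^2 = 20736/28561*(+1) + 9216/28561*(+1) + 142884/28561*(-1) + 49/676*(-1) + 63504/28561*(-1) = -25/4 (each basis 2-blade squares to minus the product of its generators' squares); cross terms between blades sharing an index anticommute and cancel; the commuting (index-disjoint) pairs give grade-4 terms 2*c*c'*(blade product), which cancel blade by blade — γ1234: 72576/28561 - 72576/28561 = 0 — confirming B is simple. So B^2 = -25/4.
Answer: rotation, certificate B^2 = -25/4. One invariant decides it: the square -25/4 survives every conjugation, and its sign is exactly the classification.


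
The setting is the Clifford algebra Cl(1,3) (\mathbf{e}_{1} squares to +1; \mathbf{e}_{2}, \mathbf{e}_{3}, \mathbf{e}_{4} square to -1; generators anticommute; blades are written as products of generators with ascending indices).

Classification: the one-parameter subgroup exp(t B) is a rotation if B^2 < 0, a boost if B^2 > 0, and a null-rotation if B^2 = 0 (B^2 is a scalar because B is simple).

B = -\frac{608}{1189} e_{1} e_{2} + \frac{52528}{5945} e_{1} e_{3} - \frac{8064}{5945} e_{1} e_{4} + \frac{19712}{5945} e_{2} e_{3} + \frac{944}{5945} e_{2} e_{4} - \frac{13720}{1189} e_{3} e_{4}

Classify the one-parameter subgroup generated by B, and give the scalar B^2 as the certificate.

B^2 term by term: the squares give (-\frac{608}{1189})^2*(e_{1} e_{2})^2 + (\frac{52528}{5945})^2*(e_{1} e_{3})^2 + (-\frac{8064}{5945})^2*(e_{1} e_{4})^2 + (\frac{19712}{5945})^2*(e_{2} e_{3})^2 + (\frac{944}{5945})^2*(e_{2} e_{4})^2 + (-\frac{13720}{1189})^2*(e_{3} e_{4})^2 = \frac{369664}{1413721}*(+1) + \frac{2759190784}{35343025}*(+1) + \frac{65028096}{35343025}*(+1) + \frac{388562944}{35343025}*(-1) + \frac{891136}{35343025}*(-1) + \frac{188238400}{1413721}*(-1) = -64 (each basis 2-blade squares to minus the product of its generators' squares); cross terms between blades sharing an index anticommute and cancel; the commuting (index-disjoint) pairs give grade-4 terms 2*c*c'*(blade product), which cancel blade by blade — e_{1} e_{2} e_{3} e_{4}: \frac{16683520}{1413721} - \frac{99172864}{35343025} - \frac{317915136}{35343025} = 0 — confirming B is simple. So B^2 = -64.
Answer: rotation, certificate B^2 = -64. Check the certificate: B^2 = -64, and that sign is decisive whatever form B takes.


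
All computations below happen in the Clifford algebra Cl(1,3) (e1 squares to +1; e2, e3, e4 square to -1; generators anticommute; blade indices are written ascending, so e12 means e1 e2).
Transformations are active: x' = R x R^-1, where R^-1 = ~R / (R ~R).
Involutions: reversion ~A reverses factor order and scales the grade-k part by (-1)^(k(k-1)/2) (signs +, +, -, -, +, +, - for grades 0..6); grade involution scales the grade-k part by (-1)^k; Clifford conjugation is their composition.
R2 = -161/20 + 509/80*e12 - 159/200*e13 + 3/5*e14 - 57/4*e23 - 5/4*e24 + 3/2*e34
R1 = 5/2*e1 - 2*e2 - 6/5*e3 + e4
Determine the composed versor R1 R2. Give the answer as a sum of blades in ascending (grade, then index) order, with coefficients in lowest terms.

Distribute over the terms of R1 (each basis-blade product reordered to ascending indices, repeated generators contracted through their squares):
(5/2*e1) R2 = -161/8*e1 + 509/32*e2 - 159/80*e3 + 3/2*e4 - 285/8*e123 - 25/8*e124 + 15/4*e134
(-2*e2) R2 = -509/40*e1 + 161/10*e2 - 57/2*e3 - 5/2*e4 - 159/100*e123 + 6/5*e124 - 3*e234
(-6/5*e3) R2 = 477/500*e1 + 171/10*e2 + 483/50*e3 + 9/5*e4 - 1527/200*e123 + 18/25*e134 - 3/2*e234
(e4) R2 = 3/5*e1 - 5/4*e2 + 3/2*e3 - 161/20*e4 + 509/80*e124 - 159/200*e134 - 57/4*e234
Summing the partial products and collecting blades:
Answer: -3912/125*e1 + 7657/160*e2 - 7731/400*e3 - 29/4*e4 - 897/20*e123 + 71/16*e124 + 147/40*e134 - 75/4*e234
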